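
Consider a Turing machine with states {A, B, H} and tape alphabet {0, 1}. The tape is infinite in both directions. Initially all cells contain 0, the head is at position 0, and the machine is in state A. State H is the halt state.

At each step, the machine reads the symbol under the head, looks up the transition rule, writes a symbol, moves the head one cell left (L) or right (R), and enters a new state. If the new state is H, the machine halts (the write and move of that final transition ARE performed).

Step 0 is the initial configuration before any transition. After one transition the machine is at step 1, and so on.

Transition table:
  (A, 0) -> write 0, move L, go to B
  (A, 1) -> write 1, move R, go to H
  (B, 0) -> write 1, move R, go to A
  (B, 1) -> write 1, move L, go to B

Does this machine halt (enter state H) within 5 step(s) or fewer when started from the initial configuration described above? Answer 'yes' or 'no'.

Answer: no

Derivation:
Step 1: in state A at pos 0, read 0 -> (A,0)->write 0,move L,goto B. Now: state=B, head=-1, tape[-2..1]=0000 (head:  ^)
Step 2: in state B at pos -1, read 0 -> (B,0)->write 1,move R,goto A. Now: state=A, head=0, tape[-2..1]=0100 (head:   ^)
Step 3: in state A at pos 0, read 0 -> (A,0)->write 0,move L,goto B. Now: state=B, head=-1, tape[-2..1]=0100 (head:  ^)
Step 4: in state B at pos -1, read 1 -> (B,1)->write 1,move L,goto B. Now: state=B, head=-2, tape[-3..1]=00100 (head:  ^)
Step 5: in state B at pos -2, read 0 -> (B,0)->write 1,move R,goto A. Now: state=A, head=-1, tape[-3..1]=01100 (head:   ^)
After 5 step(s): state = A (not H) -> not halted within 5 -> no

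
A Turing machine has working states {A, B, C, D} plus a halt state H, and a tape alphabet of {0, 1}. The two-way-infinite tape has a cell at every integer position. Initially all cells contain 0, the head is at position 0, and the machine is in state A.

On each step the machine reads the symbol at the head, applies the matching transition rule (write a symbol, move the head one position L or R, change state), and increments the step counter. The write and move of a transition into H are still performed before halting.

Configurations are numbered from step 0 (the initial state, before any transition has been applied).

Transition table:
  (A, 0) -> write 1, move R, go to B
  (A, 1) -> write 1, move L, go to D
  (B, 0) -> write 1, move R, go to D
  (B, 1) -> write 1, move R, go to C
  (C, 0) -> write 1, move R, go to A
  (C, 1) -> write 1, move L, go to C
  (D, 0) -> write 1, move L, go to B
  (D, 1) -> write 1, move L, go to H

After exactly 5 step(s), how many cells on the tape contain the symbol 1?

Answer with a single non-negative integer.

Step 1: in state A at pos 0, read 0 -> (A,0)->write 1,move R,goto B. Now: state=B, head=1, tape[-1..2]=0100 (head:   ^)
Step 2: in state B at pos 1, read 0 -> (B,0)->write 1,move R,goto D. Now: state=D, head=2, tape[-1..3]=01100 (head:    ^)
Step 3: in state D at pos 2, read 0 -> (D,0)->write 1,move L,goto B. Now: state=B, head=1, tape[-1..3]=01110 (head:   ^)
Step 4: in state B at pos 1, read 1 -> (B,1)->write 1,move R,goto C. Now: state=C, head=2, tape[-1..3]=01110 (head:    ^)
Step 5: in state C at pos 2, read 1 -> (C,1)->write 1,move L,goto C. Now: state=C, head=1, tape[-1..3]=01110 (head:   ^)
Cells containing 1 after step 5: {0, 1, 2} -> 3 cell(s)

Answer: 3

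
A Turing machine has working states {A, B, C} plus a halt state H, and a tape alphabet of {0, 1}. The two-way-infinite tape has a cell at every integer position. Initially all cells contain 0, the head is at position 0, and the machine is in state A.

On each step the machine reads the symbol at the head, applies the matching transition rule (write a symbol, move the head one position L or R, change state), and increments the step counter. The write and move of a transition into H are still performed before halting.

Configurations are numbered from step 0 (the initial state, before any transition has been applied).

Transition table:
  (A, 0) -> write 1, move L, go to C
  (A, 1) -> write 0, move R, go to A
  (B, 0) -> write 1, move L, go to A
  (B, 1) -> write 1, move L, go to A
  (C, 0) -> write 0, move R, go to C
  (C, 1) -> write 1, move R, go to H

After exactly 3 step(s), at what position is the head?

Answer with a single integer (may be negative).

Step 1: in state A at pos 0, read 0 -> (A,0)->write 1,move L,goto C. Now: state=C, head=-1, tape[-2..1]=0010 (head:  ^)
Step 2: in state C at pos -1, read 0 -> (C,0)->write 0,move R,goto C. Now: state=C, head=0, tape[-2..1]=0010 (head:   ^)
Step 3: in state C at pos 0, read 1 -> (C,1)->write 1,move R,goto H. Now: state=H, head=1, tape[-2..2]=00100 (head:    ^)

Answer: 1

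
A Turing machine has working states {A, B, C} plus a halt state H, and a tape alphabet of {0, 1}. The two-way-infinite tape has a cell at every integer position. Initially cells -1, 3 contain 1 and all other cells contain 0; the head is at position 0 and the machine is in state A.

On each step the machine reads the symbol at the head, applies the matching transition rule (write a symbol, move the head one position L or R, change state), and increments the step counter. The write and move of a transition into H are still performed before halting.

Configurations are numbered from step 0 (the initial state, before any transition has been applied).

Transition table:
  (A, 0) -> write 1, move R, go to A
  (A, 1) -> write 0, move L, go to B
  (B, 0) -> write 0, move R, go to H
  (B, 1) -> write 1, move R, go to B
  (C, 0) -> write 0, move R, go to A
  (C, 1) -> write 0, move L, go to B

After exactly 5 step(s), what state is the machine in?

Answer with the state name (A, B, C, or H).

Step 1: in state A at pos 0, read 0 -> (A,0)->write 1,move R,goto A. Now: state=A, head=1, tape[-2..4]=0110010 (head:    ^)
Step 2: in state A at pos 1, read 0 -> (A,0)->write 1,move R,goto A. Now: state=A, head=2, tape[-2..4]=0111010 (head:     ^)
Step 3: in state A at pos 2, read 0 -> (A,0)->write 1,move R,goto A. Now: state=A, head=3, tape[-2..4]=0111110 (head:      ^)
Step 4: in state A at pos 3, read 1 -> (A,1)->write 0,move L,goto B. Now: state=B, head=2, tape[-2..4]=0111100 (head:     ^)
Step 5: in state B at pos 2, read 1 -> (B,1)->write 1,move R,goto B. Now: state=B, head=3, tape[-2..4]=0111100 (head:      ^)

Answer: B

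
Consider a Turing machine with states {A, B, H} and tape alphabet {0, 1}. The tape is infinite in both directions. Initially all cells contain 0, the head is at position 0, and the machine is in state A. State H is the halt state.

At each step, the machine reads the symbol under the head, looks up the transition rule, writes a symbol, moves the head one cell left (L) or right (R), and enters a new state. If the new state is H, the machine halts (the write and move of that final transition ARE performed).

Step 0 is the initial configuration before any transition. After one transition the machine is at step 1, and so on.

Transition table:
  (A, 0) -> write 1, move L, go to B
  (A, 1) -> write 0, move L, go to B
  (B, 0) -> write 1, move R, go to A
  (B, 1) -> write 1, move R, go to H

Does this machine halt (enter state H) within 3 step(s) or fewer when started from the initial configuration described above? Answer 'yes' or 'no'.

Answer: no

Derivation:
Step 1: in state A at pos 0, read 0 -> (A,0)->write 1,move L,goto B. Now: state=B, head=-1, tape[-2..1]=0010 (head:  ^)
Step 2: in state B at pos -1, read 0 -> (B,0)->write 1,move R,goto A. Now: state=A, head=0, tape[-2..1]=0110 (head:   ^)
Step 3: in state A at pos 0, read 1 -> (A,1)->write 0,move L,goto B. Now: state=B, head=-1, tape[-2..1]=0100 (head:  ^)
After 3 step(s): state = B (not H) -> not halted within 3 -> no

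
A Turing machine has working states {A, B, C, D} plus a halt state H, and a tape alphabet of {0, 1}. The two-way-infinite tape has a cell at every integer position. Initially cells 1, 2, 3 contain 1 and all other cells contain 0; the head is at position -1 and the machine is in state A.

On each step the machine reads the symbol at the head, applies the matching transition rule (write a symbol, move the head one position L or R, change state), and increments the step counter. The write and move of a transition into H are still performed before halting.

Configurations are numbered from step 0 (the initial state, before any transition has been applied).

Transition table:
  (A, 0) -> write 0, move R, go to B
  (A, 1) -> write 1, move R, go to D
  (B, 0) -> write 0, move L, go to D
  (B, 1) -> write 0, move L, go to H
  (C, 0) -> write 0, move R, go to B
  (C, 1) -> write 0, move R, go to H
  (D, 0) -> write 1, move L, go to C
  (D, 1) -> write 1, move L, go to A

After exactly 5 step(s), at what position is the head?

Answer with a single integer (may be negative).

Step 1: in state A at pos -1, read 0 -> (A,0)->write 0,move R,goto B. Now: state=B, head=0, tape[-2..4]=0001110 (head:   ^)
Step 2: in state B at pos 0, read 0 -> (B,0)->write 0,move L,goto D. Now: state=D, head=-1, tape[-2..4]=0001110 (head:  ^)
Step 3: in state D at pos -1, read 0 -> (D,0)->write 1,move L,goto C. Now: state=C, head=-2, tape[-3..4]=00101110 (head:  ^)
Step 4: in state C at pos -2, read 0 -> (C,0)->write 0,move R,goto B. Now: state=B, head=-1, tape[-3..4]=00101110 (head:   ^)
Step 5: in state B at pos -1, read 1 -> (B,1)->write 0,move L,goto H. Now: state=H, head=-2, tape[-3..4]=00001110 (head:  ^)

Answer: -2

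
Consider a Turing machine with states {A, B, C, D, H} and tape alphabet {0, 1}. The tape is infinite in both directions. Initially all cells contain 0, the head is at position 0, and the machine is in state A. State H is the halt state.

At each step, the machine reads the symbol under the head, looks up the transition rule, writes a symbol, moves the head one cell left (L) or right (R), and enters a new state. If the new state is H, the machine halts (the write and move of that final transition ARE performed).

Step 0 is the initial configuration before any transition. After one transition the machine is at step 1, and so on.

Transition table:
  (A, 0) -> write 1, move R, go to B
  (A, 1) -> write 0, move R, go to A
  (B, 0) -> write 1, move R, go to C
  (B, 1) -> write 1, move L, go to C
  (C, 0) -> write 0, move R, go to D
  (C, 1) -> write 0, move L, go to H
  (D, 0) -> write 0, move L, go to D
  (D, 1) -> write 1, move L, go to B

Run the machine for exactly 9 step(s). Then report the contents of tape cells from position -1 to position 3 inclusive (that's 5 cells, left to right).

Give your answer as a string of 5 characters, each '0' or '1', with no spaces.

Answer: 01100

Derivation:
Step 1: in state A at pos 0, read 0 -> (A,0)->write 1,move R,goto B. Now: state=B, head=1, tape[-1..2]=0100 (head:   ^)
Step 2: in state B at pos 1, read 0 -> (B,0)->write 1,move R,goto C. Now: state=C, head=2, tape[-1..3]=01100 (head:    ^)
Step 3: in state C at pos 2, read 0 -> (C,0)->write 0,move R,goto D. Now: state=D, head=3, tape[-1..4]=011000 (head:     ^)
Step 4: in state D at pos 3, read 0 -> (D,0)->write 0,move L,goto D. Now: state=D, head=2, tape[-1..4]=011000 (head:    ^)
Step 5: in state D at pos 2, read 0 -> (D,0)->write 0,move L,goto D. Now: state=D, head=1, tape[-1..4]=011000 (head:   ^)
Step 6: in state D at pos 1, read 1 -> (D,1)->write 1,move L,goto B. Now: state=B, head=0, tape[-1..4]=011000 (head:  ^)
Step 7: in state B at pos 0, read 1 -> (B,1)->write 1,move L,goto C. Now: state=C, head=-1, tape[-2..4]=0011000 (head:  ^)
Step 8: in state C at pos -1, read 0 -> (C,0)->write 0,move R,goto D. Now: state=D, head=0, tape[-2..4]=0011000 (head:   ^)
Step 9: in state D at pos 0, read 1 -> (D,1)->write 1,move L,goto B. Now: state=B, head=-1, tape[-2..4]=0011000 (head:  ^)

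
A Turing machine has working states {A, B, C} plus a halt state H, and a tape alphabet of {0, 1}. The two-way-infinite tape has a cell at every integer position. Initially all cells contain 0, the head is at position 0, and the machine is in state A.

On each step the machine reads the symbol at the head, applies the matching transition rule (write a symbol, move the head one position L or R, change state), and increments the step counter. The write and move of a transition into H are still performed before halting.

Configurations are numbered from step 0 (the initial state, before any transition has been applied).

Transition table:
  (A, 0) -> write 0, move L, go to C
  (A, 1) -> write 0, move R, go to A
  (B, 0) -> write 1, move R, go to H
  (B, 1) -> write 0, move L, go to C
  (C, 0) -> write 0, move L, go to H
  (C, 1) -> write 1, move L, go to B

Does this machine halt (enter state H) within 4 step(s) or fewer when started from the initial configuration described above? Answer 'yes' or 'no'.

Step 1: in state A at pos 0, read 0 -> (A,0)->write 0,move L,goto C. Now: state=C, head=-1, tape[-2..1]=0000 (head:  ^)
Step 2: in state C at pos -1, read 0 -> (C,0)->write 0,move L,goto H. Now: state=H, head=-2, tape[-3..1]=00000 (head:  ^)
State H reached at step 2; 2 <= 4 -> yes

Answer: yes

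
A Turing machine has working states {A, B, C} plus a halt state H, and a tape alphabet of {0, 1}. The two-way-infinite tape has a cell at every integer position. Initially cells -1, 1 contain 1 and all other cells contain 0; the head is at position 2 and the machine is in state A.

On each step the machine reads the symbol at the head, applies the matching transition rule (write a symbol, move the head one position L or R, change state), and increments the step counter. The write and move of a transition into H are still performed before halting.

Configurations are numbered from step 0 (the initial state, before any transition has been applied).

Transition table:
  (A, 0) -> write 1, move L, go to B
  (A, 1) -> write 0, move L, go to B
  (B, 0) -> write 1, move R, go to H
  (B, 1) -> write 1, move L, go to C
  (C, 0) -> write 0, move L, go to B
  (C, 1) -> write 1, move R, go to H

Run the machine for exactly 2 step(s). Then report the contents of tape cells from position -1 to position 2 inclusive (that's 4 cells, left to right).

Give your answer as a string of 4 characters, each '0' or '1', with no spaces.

Step 1: in state A at pos 2, read 0 -> (A,0)->write 1,move L,goto B. Now: state=B, head=1, tape[-2..3]=010110 (head:    ^)
Step 2: in state B at pos 1, read 1 -> (B,1)->write 1,move L,goto C. Now: state=C, head=0, tape[-2..3]=010110 (head:   ^)

Answer: 1011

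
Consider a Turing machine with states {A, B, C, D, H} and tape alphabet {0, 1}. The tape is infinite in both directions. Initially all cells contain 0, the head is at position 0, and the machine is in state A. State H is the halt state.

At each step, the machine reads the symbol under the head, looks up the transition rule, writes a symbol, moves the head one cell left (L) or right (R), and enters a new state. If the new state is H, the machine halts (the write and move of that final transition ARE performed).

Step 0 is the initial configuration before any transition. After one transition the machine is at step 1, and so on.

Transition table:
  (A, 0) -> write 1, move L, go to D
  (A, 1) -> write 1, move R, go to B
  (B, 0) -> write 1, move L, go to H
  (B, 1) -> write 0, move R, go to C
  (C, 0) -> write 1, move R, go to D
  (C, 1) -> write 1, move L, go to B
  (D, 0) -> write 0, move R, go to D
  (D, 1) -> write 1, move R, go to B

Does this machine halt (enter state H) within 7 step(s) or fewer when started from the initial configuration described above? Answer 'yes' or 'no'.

Answer: yes

Derivation:
Step 1: in state A at pos 0, read 0 -> (A,0)->write 1,move L,goto D. Now: state=D, head=-1, tape[-2..1]=0010 (head:  ^)
Step 2: in state D at pos -1, read 0 -> (D,0)->write 0,move R,goto D. Now: state=D, head=0, tape[-2..1]=0010 (head:   ^)
Step 3: in state D at pos 0, read 1 -> (D,1)->write 1,move R,goto B. Now: state=B, head=1, tape[-2..2]=00100 (head:    ^)
Step 4: in state B at pos 1, read 0 -> (B,0)->write 1,move L,goto H. Now: state=H, head=0, tape[-2..2]=00110 (head:   ^)
State H reached at step 4; 4 <= 7 -> yes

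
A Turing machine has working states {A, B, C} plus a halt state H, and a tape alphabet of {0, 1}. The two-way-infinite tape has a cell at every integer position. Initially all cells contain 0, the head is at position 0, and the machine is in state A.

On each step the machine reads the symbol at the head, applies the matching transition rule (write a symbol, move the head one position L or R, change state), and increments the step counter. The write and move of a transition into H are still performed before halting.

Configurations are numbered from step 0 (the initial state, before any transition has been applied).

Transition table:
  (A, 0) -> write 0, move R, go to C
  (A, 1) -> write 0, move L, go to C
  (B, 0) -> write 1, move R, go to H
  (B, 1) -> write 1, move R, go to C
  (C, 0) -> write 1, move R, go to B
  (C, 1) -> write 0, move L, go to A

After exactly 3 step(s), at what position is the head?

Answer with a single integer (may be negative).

Answer: 3

Derivation:
Step 1: in state A at pos 0, read 0 -> (A,0)->write 0,move R,goto C. Now: state=C, head=1, tape[-1..2]=0000 (head:   ^)
Step 2: in state C at pos 1, read 0 -> (C,0)->write 1,move R,goto B. Now: state=B, head=2, tape[-1..3]=00100 (head:    ^)
Step 3: in state B at pos 2, read 0 -> (B,0)->write 1,move R,goto H. Now: state=H, head=3, tape[-1..4]=001100 (head:     ^)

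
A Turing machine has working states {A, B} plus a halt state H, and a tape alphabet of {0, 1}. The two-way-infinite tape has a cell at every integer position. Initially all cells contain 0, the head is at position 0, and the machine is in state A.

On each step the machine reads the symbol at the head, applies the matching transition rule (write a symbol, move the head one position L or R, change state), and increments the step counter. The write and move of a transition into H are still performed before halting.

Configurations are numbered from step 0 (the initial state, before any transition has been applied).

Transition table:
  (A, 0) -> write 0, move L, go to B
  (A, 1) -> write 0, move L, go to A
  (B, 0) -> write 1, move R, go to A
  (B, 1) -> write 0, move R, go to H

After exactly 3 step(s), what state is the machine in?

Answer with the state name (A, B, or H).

Step 1: in state A at pos 0, read 0 -> (A,0)->write 0,move L,goto B. Now: state=B, head=-1, tape[-2..1]=0000 (head:  ^)
Step 2: in state B at pos -1, read 0 -> (B,0)->write 1,move R,goto A. Now: state=A, head=0, tape[-2..1]=0100 (head:   ^)
Step 3: in state A at pos 0, read 0 -> (A,0)->write 0,move L,goto B. Now: state=B, head=-1, tape[-2..1]=0100 (head:  ^)

Answer: B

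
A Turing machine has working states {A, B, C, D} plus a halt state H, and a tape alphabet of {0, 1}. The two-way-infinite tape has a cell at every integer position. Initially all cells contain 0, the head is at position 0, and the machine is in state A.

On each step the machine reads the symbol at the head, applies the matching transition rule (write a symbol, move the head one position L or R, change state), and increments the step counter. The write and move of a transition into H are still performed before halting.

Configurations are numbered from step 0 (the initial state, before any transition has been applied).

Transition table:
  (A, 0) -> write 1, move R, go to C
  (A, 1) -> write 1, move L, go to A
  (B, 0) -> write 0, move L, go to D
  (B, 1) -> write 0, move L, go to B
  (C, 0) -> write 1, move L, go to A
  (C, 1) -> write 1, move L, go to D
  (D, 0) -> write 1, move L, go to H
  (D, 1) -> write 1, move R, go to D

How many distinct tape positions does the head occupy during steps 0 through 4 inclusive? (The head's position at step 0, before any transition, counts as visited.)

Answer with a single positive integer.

Answer: 3

Derivation:
Step 1: in state A at pos 0, read 0 -> (A,0)->write 1,move R,goto C. Now: state=C, head=1, tape[-1..2]=0100 (head:   ^)
Step 2: in state C at pos 1, read 0 -> (C,0)->write 1,move L,goto A. Now: state=A, head=0, tape[-1..2]=0110 (head:  ^)
Step 3: in state A at pos 0, read 1 -> (A,1)->write 1,move L,goto A. Now: state=A, head=-1, tape[-2..2]=00110 (head:  ^)
Step 4: in state A at pos -1, read 0 -> (A,0)->write 1,move R,goto C. Now: state=C, head=0, tape[-2..2]=01110 (head:   ^)
Head positions at steps 0..4: starting at 0, distinct positions visited = {-1, 0, 1} -> 3 position(s)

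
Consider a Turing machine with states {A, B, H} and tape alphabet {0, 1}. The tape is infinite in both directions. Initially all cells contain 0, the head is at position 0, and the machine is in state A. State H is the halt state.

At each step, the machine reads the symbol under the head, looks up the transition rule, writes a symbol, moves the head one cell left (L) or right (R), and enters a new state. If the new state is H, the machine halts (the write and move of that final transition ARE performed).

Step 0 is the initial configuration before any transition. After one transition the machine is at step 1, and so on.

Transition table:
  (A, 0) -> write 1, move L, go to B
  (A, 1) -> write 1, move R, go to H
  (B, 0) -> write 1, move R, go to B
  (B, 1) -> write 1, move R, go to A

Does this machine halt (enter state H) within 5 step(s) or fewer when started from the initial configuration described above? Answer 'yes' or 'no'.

Answer: no

Derivation:
Step 1: in state A at pos 0, read 0 -> (A,0)->write 1,move L,goto B. Now: state=B, head=-1, tape[-2..1]=0010 (head:  ^)
Step 2: in state B at pos -1, read 0 -> (B,0)->write 1,move R,goto B. Now: state=B, head=0, tape[-2..1]=0110 (head:   ^)
Step 3: in state B at pos 0, read 1 -> (B,1)->write 1,move R,goto A. Now: state=A, head=1, tape[-2..2]=01100 (head:    ^)
Step 4: in state A at pos 1, read 0 -> (A,0)->write 1,move L,goto B. Now: state=B, head=0, tape[-2..2]=01110 (head:   ^)
Step 5: in state B at pos 0, read 1 -> (B,1)->write 1,move R,goto A. Now: state=A, head=1, tape[-2..2]=01110 (head:    ^)
After 5 step(s): state = A (not H) -> not halted within 5 -> no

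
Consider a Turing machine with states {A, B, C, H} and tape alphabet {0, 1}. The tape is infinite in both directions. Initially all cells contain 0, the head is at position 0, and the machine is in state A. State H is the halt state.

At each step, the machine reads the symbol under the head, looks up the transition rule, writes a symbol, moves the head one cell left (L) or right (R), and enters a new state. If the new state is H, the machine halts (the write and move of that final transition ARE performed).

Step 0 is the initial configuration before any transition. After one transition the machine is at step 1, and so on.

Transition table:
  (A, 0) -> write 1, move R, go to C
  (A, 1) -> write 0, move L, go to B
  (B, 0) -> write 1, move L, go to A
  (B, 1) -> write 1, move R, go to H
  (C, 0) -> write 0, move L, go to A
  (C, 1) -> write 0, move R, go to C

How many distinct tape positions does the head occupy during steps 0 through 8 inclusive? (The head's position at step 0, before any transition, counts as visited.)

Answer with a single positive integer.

Step 1: in state A at pos 0, read 0 -> (A,0)->write 1,move R,goto C. Now: state=C, head=1, tape[-1..2]=0100 (head:   ^)
Step 2: in state C at pos 1, read 0 -> (C,0)->write 0,move L,goto A. Now: state=A, head=0, tape[-1..2]=0100 (head:  ^)
Step 3: in state A at pos 0, read 1 -> (A,1)->write 0,move L,goto B. Now: state=B, head=-1, tape[-2..2]=00000 (head:  ^)
Step 4: in state B at pos -1, read 0 -> (B,0)->write 1,move L,goto A. Now: state=A, head=-2, tape[-3..2]=001000 (head:  ^)
Step 5: in state A at pos -2, read 0 -> (A,0)->write 1,move R,goto C. Now: state=C, head=-1, tape[-3..2]=011000 (head:   ^)
Step 6: in state C at pos -1, read 1 -> (C,1)->write 0,move R,goto C. Now: state=C, head=0, tape[-3..2]=010000 (head:    ^)
Step 7: in state C at pos 0, read 0 -> (C,0)->write 0,move L,goto A. Now: state=A, head=-1, tape[-3..2]=010000 (head:   ^)
Step 8: in state A at pos -1, read 0 -> (A,0)->write 1,move R,goto C. Now: state=C, head=0, tape[-3..2]=011000 (head:    ^)
Head positions at steps 0..8: starting at 0, distinct positions visited = {-2, -1, 0, 1} -> 4 position(s)

Answer: 4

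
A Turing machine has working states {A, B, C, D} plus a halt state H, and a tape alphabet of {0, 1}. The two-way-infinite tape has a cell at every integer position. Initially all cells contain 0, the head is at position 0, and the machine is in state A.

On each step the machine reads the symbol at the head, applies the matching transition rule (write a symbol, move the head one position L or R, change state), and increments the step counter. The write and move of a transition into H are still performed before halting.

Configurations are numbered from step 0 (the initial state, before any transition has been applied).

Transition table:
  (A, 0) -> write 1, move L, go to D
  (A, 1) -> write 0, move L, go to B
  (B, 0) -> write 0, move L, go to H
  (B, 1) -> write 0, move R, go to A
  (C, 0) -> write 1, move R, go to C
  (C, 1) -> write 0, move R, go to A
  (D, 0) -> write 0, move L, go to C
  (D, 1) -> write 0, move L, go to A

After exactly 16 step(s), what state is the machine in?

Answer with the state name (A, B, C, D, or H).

Step 1: in state A at pos 0, read 0 -> (A,0)->write 1,move L,goto D. Now: state=D, head=-1, tape[-2..1]=0010 (head:  ^)
Step 2: in state D at pos -1, read 0 -> (D,0)->write 0,move L,goto C. Now: state=C, head=-2, tape[-3..1]=00010 (head:  ^)
Step 3: in state C at pos -2, read 0 -> (C,0)->write 1,move R,goto C. Now: state=C, head=-1, tape[-3..1]=01010 (head:   ^)
Step 4: in state C at pos -1, read 0 -> (C,0)->write 1,move R,goto C. Now: state=C, head=0, tape[-3..1]=01110 (head:    ^)
Step 5: in state C at pos 0, read 1 -> (C,1)->write 0,move R,goto A. Now: state=A, head=1, tape[-3..2]=011000 (head:     ^)
Step 6: in state A at pos 1, read 0 -> (A,0)->write 1,move L,goto D. Now: state=D, head=0, tape[-3..2]=011010 (head:    ^)
Step 7: in state D at pos 0, read 0 -> (D,0)->write 0,move L,goto C. Now: state=C, head=-1, tape[-3..2]=011010 (head:   ^)
Step 8: in state C at pos -1, read 1 -> (C,1)->write 0,move R,goto A. Now: state=A, head=0, tape[-3..2]=010010 (head:    ^)
Step 9: in state A at pos 0, read 0 -> (A,0)->write 1,move L,goto D. Now: state=D, head=-1, tape[-3..2]=010110 (head:   ^)
Step 10: in state D at pos -1, read 0 -> (D,0)->write 0,move L,goto C. Now: state=C, head=-2, tape[-3..2]=010110 (head:  ^)
Step 11: in state C at pos -2, read 1 -> (C,1)->write 0,move R,goto A. Now: state=A, head=-1, tape[-3..2]=000110 (head:   ^)
Step 12: in state A at pos -1, read 0 -> (A,0)->write 1,move L,goto D. Now: state=D, head=-2, tape[-3..2]=001110 (head:  ^)
Step 13: in state D at pos -2, read 0 -> (D,0)->write 0,move L,goto C. Now: state=C, head=-3, tape[-4..2]=0001110 (head:  ^)
Step 14: in state C at pos -3, read 0 -> (C,0)->write 1,move R,goto C. Now: state=C, head=-2, tape[-4..2]=0101110 (head:   ^)
Step 15: in state C at pos -2, read 0 -> (C,0)->write 1,move R,goto C. Now: state=C, head=-1, tape[-4..2]=0111110 (head:    ^)
Step 16: in state C at pos -1, read 1 -> (C,1)->write 0,move R,goto A. Now: state=A, head=0, tape[-4..2]=0110110 (head:     ^)

Answer: A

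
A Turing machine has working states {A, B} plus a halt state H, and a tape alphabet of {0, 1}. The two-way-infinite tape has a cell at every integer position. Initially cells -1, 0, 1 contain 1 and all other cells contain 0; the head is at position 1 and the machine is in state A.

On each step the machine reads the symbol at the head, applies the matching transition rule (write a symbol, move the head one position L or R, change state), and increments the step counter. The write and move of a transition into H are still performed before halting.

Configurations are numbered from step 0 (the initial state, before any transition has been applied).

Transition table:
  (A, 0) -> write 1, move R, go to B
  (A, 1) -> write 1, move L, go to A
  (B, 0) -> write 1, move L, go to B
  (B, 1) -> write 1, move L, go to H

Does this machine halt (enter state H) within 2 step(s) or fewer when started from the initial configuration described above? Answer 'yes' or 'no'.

Step 1: in state A at pos 1, read 1 -> (A,1)->write 1,move L,goto A. Now: state=A, head=0, tape[-2..2]=01110 (head:   ^)
Step 2: in state A at pos 0, read 1 -> (A,1)->write 1,move L,goto A. Now: state=A, head=-1, tape[-2..2]=01110 (head:  ^)
After 2 step(s): state = A (not H) -> not halted within 2 -> no

Answer: no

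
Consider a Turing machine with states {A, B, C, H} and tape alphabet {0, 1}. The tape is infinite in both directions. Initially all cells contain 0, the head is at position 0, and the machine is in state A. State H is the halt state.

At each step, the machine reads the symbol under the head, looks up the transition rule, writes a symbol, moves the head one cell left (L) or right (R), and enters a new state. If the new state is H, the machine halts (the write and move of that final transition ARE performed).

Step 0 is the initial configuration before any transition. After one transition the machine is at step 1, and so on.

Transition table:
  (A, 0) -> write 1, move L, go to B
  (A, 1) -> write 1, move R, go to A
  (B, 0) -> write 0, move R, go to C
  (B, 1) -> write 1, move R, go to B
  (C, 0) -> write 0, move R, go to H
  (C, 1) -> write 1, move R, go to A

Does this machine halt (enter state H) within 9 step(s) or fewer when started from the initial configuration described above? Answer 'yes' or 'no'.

Answer: yes

Derivation:
Step 1: in state A at pos 0, read 0 -> (A,0)->write 1,move L,goto B. Now: state=B, head=-1, tape[-2..1]=0010 (head:  ^)
Step 2: in state B at pos -1, read 0 -> (B,0)->write 0,move R,goto C. Now: state=C, head=0, tape[-2..1]=0010 (head:   ^)
Step 3: in state C at pos 0, read 1 -> (C,1)->write 1,move R,goto A. Now: state=A, head=1, tape[-2..2]=00100 (head:    ^)
Step 4: in state A at pos 1, read 0 -> (A,0)->write 1,move L,goto B. Now: state=B, head=0, tape[-2..2]=00110 (head:   ^)
Step 5: in state B at pos 0, read 1 -> (B,1)->write 1,move R,goto B. Now: state=B, head=1, tape[-2..2]=00110 (head:    ^)
Step 6: in state B at pos 1, read 1 -> (B,1)->write 1,move R,goto B. Now: state=B, head=2, tape[-2..3]=001100 (head:     ^)
Step 7: in state B at pos 2, read 0 -> (B,0)->write 0,move R,goto C. Now: state=C, head=3, tape[-2..4]=0011000 (head:      ^)
Step 8: in state C at pos 3, read 0 -> (C,0)->write 0,move R,goto H. Now: state=H, head=4, tape[-2..5]=00110000 (head:       ^)
State H reached at step 8; 8 <= 9 -> yes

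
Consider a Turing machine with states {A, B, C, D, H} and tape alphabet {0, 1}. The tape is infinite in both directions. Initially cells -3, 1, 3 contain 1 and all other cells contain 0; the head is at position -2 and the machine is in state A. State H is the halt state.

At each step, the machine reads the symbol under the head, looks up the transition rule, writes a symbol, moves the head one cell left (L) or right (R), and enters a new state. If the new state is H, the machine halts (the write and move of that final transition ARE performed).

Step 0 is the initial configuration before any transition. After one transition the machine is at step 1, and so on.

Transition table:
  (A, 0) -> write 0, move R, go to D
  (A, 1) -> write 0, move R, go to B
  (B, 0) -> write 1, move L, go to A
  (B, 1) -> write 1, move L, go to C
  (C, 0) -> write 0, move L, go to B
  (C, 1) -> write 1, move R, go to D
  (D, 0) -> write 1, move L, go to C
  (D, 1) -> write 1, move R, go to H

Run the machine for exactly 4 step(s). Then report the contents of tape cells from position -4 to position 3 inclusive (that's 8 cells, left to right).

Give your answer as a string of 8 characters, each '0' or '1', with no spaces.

Step 1: in state A at pos -2, read 0 -> (A,0)->write 0,move R,goto D. Now: state=D, head=-1, tape[-4..4]=010001010 (head:    ^)
Step 2: in state D at pos -1, read 0 -> (D,0)->write 1,move L,goto C. Now: state=C, head=-2, tape[-4..4]=010101010 (head:   ^)
Step 3: in state C at pos -2, read 0 -> (C,0)->write 0,move L,goto B. Now: state=B, head=-3, tape[-4..4]=010101010 (head:  ^)
Step 4: in state B at pos -3, read 1 -> (B,1)->write 1,move L,goto C. Now: state=C, head=-4, tape[-5..4]=0010101010 (head:  ^)

Answer: 01010101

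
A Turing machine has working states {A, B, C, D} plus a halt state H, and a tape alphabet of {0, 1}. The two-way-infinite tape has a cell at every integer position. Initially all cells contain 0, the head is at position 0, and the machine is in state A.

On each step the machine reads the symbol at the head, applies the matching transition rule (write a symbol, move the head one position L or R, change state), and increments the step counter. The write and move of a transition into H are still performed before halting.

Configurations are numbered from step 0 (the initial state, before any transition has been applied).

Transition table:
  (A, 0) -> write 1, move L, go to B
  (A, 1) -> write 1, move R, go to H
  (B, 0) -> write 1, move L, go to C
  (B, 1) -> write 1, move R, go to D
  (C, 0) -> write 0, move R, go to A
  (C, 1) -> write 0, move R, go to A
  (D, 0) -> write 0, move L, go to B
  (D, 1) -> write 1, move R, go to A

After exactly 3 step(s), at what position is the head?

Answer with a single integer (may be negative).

Step 1: in state A at pos 0, read 0 -> (A,0)->write 1,move L,goto B. Now: state=B, head=-1, tape[-2..1]=0010 (head:  ^)
Step 2: in state B at pos -1, read 0 -> (B,0)->write 1,move L,goto C. Now: state=C, head=-2, tape[-3..1]=00110 (head:  ^)
Step 3: in state C at pos -2, read 0 -> (C,0)->write 0,move R,goto A. Now: state=A, head=-1, tape[-3..1]=00110 (head:   ^)

Answer: -1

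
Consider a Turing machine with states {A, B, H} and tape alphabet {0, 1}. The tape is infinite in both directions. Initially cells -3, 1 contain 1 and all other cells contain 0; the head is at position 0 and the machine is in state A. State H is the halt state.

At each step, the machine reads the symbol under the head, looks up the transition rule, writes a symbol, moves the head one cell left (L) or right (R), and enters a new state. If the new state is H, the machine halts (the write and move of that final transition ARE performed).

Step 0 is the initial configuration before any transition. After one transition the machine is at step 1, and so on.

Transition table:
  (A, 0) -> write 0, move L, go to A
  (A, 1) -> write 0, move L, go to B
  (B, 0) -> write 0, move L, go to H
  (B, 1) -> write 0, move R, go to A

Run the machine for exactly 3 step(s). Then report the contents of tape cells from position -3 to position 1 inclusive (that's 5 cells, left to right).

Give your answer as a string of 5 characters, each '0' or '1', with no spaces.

Answer: 10001

Derivation:
Step 1: in state A at pos 0, read 0 -> (A,0)->write 0,move L,goto A. Now: state=A, head=-1, tape[-4..2]=0100010 (head:    ^)
Step 2: in state A at pos -1, read 0 -> (A,0)->write 0,move L,goto A. Now: state=A, head=-2, tape[-4..2]=0100010 (head:   ^)
Step 3: in state A at pos -2, read 0 -> (A,0)->write 0,move L,goto A. Now: state=A, head=-3, tape[-4..2]=0100010 (head:  ^)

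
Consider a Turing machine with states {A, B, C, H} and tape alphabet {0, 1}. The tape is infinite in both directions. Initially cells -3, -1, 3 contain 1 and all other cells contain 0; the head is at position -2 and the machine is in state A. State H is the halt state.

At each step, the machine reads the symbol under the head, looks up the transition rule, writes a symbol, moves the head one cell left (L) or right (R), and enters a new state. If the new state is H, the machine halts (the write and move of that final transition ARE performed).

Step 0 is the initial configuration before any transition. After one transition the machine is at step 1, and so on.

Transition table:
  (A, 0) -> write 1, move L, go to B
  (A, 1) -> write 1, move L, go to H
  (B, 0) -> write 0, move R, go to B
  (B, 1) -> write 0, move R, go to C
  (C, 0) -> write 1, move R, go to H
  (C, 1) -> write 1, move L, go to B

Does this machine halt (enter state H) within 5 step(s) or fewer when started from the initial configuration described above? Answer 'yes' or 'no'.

Step 1: in state A at pos -2, read 0 -> (A,0)->write 1,move L,goto B. Now: state=B, head=-3, tape[-4..4]=011100010 (head:  ^)
Step 2: in state B at pos -3, read 1 -> (B,1)->write 0,move R,goto C. Now: state=C, head=-2, tape[-4..4]=001100010 (head:   ^)
Step 3: in state C at pos -2, read 1 -> (C,1)->write 1,move L,goto B. Now: state=B, head=-3, tape[-4..4]=001100010 (head:  ^)
Step 4: in state B at pos -3, read 0 -> (B,0)->write 0,move R,goto B. Now: state=B, head=-2, tape[-4..4]=001100010 (head:   ^)
Step 5: in state B at pos -2, read 1 -> (B,1)->write 0,move R,goto C. Now: state=C, head=-1, tape[-4..4]=000100010 (head:    ^)
After 5 step(s): state = C (not H) -> not halted within 5 -> no

Answer: no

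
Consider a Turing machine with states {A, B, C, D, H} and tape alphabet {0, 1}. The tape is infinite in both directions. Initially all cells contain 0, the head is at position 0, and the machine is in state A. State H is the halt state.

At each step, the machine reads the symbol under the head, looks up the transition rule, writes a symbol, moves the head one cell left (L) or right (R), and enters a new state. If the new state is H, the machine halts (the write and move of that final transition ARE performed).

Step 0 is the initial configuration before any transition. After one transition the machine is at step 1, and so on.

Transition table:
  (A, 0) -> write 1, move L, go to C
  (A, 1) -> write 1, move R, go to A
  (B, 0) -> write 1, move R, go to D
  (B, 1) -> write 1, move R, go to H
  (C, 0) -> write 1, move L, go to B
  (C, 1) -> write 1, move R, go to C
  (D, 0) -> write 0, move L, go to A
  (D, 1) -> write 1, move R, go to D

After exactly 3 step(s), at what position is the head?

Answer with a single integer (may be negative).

Answer: -1

Derivation:
Step 1: in state A at pos 0, read 0 -> (A,0)->write 1,move L,goto C. Now: state=C, head=-1, tape[-2..1]=0010 (head:  ^)
Step 2: in state C at pos -1, read 0 -> (C,0)->write 1,move L,goto B. Now: state=B, head=-2, tape[-3..1]=00110 (head:  ^)
Step 3: in state B at pos -2, read 0 -> (B,0)->write 1,move R,goto D. Now: state=D, head=-1, tape[-3..1]=01110 (head:   ^)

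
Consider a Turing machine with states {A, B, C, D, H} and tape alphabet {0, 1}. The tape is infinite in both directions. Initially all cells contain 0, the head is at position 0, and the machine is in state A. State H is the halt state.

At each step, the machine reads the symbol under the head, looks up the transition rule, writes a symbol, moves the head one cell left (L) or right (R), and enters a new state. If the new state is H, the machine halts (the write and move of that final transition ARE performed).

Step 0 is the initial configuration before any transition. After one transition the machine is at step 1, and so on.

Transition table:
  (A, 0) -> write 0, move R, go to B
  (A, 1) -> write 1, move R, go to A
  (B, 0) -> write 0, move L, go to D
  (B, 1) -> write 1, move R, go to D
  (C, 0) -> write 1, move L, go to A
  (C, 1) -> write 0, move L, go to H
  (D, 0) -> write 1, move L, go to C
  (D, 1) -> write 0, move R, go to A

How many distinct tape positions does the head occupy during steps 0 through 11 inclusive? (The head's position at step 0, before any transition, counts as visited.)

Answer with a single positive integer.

Step 1: in state A at pos 0, read 0 -> (A,0)->write 0,move R,goto B. Now: state=B, head=1, tape[-1..2]=0000 (head:   ^)
Step 2: in state B at pos 1, read 0 -> (B,0)->write 0,move L,goto D. Now: state=D, head=0, tape[-1..2]=0000 (head:  ^)
Step 3: in state D at pos 0, read 0 -> (D,0)->write 1,move L,goto C. Now: state=C, head=-1, tape[-2..2]=00100 (head:  ^)
Step 4: in state C at pos -1, read 0 -> (C,0)->write 1,move L,goto A. Now: state=A, head=-2, tape[-3..2]=001100 (head:  ^)
Step 5: in state A at pos -2, read 0 -> (A,0)->write 0,move R,goto B. Now: state=B, head=-1, tape[-3..2]=001100 (head:   ^)
Step 6: in state B at pos -1, read 1 -> (B,1)->write 1,move R,goto D. Now: state=D, head=0, tape[-3..2]=001100 (head:    ^)
Step 7: in state D at pos 0, read 1 -> (D,1)->write 0,move R,goto A. Now: state=A, head=1, tape[-3..2]=001000 (head:     ^)
Step 8: in state A at pos 1, read 0 -> (A,0)->write 0,move R,goto B. Now: state=B, head=2, tape[-3..3]=0010000 (head:      ^)
Step 9: in state B at pos 2, read 0 -> (B,0)->write 0,move L,goto D. Now: state=D, head=1, tape[-3..3]=0010000 (head:     ^)
Step 10: in state D at pos 1, read 0 -> (D,0)->write 1,move L,goto C. Now: state=C, head=0, tape[-3..3]=0010100 (head:    ^)
Step 11: in state C at pos 0, read 0 -> (C,0)->write 1,move L,goto A. Now: state=A, head=-1, tape[-3..3]=0011100 (head:   ^)
Head positions at steps 0..11: starting at 0, distinct positions visited = {-2, -1, 0, 1, 2} -> 5 position(s)

Answer: 5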